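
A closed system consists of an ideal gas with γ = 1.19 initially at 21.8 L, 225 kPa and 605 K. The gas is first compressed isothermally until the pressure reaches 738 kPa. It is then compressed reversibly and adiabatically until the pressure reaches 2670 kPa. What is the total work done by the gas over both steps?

-11700 J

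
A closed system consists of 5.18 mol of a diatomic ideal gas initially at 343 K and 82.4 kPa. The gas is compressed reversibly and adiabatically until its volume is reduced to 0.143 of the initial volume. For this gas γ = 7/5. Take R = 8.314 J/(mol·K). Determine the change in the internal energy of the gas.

V₁ = nRT₁/P₁ = 5.18×8.314×343/82.4 = 179 L.
Adiabatic: TV^(γ−1) = const ⇒ T₂ = 343×(6.99)^0.400 = 747 K; PV^γ = const ⇒ P₂ = 1250 kPa.
For an ideal gas ΔU = nCvΔT with Cv = (5/2)R = 20.8 J/(mol·K).
ΔU = 5.18×20.8×(747−343) = 43500 J.

43500 J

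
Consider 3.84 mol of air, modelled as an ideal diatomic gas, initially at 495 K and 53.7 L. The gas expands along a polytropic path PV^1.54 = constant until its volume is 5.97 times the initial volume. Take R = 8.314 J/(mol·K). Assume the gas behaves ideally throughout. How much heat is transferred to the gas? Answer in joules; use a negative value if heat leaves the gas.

-6340 J

P₁ = nRT₁/V₁ = 3.84×8.314×495/53.7 = 294 kPa.
Polytropic n=1.54: T₂ = T₁(V₁/V₂)^(n−1) = 495×(0.168)^0.54 = 189 K; P₂ = P₁(V₁/V₂)^n = 18.8 kPa.
W = (P₁V₁−P₂V₂)/(n−1) = (294×53.7−18.8×321)/0.54 = 18100 J.
ΔU = nCvΔT = 3.84×20.8×(189−495) = -24500 J.
Q = ΔU + W = -6340 J.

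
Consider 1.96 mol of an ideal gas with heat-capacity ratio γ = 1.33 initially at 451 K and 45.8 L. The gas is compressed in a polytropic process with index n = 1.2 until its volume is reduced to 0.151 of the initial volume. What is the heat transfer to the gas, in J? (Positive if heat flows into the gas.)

-6650 J

P₁ = nRT₁/V₁ = 1.96×8.314×451/45.8 = 160 kPa.
Polytropic n=1.2: T₂ = T₁(V₁/V₂)^(n−1) = 451×(6.62)^0.20 = 658 K; P₂ = P₁(V₁/V₂)^n = 1550 kPa.
W = (P₁V₁−P₂V₂)/(n−1) = (160×45.8−1550×6.92)/0.20 = -16900 J.
ΔU = nCvΔT = 1.96×25.2×(658−451) = 10200 J.
Q = ΔU + W = -6650 J.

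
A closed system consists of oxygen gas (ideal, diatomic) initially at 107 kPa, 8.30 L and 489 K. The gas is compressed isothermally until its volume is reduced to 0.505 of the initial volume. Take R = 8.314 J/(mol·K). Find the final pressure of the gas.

Isothermal: T stays 489 K; PV = const ⇒ V₂ = 4.19 L, P₂ = 212 kPa.

212 kPa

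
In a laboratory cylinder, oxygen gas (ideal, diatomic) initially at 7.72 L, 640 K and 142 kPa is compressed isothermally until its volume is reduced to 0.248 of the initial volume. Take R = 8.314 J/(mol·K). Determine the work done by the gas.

-1530 J

n = P₁V₁/(RT₁) = 142×7.72/(8.314×640) = 0.206 mol.
Isothermal: T stays 640 K; PV = const ⇒ V₂ = 1.91 L, P₂ = 573 kPa.
W = nRT ln(V₂/V₁) = 0.206×8.314×640×ln(0.248) = -1530 J.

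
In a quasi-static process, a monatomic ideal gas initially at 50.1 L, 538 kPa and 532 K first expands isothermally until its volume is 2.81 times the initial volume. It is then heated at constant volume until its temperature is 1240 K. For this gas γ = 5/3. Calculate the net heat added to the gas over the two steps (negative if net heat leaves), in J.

81700 J

n = P₁V₁/(RT₁) = 538×50.1/(8.314×532) = 6.09 mol.
Step 1 — Isothermal: T stays 532 K; PV = const ⇒ V₂ = 141 L, P₂ = 191 kPa.
ΔU = 0 (ideal gas, T constant).
W = nRT ln(V₂/V₁) = 6.09×8.314×532×ln(2.81) = 27800 J.
Q = ΔU + W = 27800 J.
State after step 1: P = 191 kPa, V = 141 L, T = 532 K.
Step 2 — Isochoric: V stays 141 L; P/T = const ⇒ T₂ = 1240 K, P₂ = 446 kPa.
W = 0 (no volume change).
ΔU = nCvΔT = 6.09×12.5×(1240−532) = 53800 J.
Q = ΔU = 53800 J.
Net over both steps: W = 27800 J, Q = 81700 J, ΔU = 53800 J.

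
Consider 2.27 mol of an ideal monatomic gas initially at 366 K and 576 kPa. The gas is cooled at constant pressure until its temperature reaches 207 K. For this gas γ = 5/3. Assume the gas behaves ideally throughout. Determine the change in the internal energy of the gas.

-4500 J

V₁ = nRT₁/P₁ = 2.27×8.314×366/576 = 12.0 L.
Isobaric: P stays 576 kPa; V/T = const ⇒ T₂ = 207 K, V₂ = 6.78 L.
For an ideal gas ΔU = nCvΔT with Cv = (3/2)R = 12.5 J/(mol·K).
ΔU = 2.27×12.5×(207−366) = -4500 J.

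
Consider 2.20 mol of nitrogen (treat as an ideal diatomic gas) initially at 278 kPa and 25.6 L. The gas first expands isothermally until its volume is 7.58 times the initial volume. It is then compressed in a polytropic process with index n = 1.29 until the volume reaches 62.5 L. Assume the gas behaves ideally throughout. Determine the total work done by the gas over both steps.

T₁ = P₁V₁/(nR) = 278×25.6/(2.20×8.314) = 389 K.
Step 1 — Isothermal: T stays 389 K; PV = const ⇒ V₂ = 194 L, P₂ = 36.7 kPa.
ΔU = 0 (ideal gas, T constant).
W = nRT ln(V₂/V₁) = 2.20×8.314×389×ln(7.58) = 14400 J.
Q = ΔU + W = 14400 J.
State after step 1: P = 36.7 kPa, V = 194 L, T = 389 K.
Step 2 — Polytropic n=1.29: T₂ = T₁(V₁/V₂)^(n−1) = 389×(3.10)^0.29 = 540 K; P₂ = P₁(V₁/V₂)^n = 158 kPa.
W = (P₁V₁−P₂V₂)/(n−1) = (36.7×194−158×62.5)/0.29 = -9550 J.
ΔU = nCvΔT = 2.20×20.8×(540−389) = 6920 J.
Q = ΔU + W = -2620 J.
Net over both steps: W = 4870 J, Q = 11800 J, ΔU = 6920 J.

4870 J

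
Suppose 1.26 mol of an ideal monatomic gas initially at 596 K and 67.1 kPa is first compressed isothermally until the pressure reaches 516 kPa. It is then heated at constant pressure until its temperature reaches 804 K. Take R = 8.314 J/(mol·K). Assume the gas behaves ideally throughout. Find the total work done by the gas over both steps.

V₁ = nRT₁/P₁ = 1.26×8.314×596/67.1 = 93.0 L.
Step 1 — Isothermal: T stays 596 K; PV = const ⇒ V₂ = 12.1 L, P₂ = 516 kPa.
ΔU = 0 (ideal gas, T constant).
W = nRT ln(V₂/V₁) = 1.26×8.314×596×ln(0.130) = -12700 J.
Q = ΔU + W = -12700 J.
State after step 1: P = 516 kPa, V = 12.1 L, T = 596 K.
Step 2 — Isobaric: P stays 516 kPa; V/T = const ⇒ T₂ = 804 K, V₂ = 16.3 L.
W = PΔV = 516×(16.3−12.1) kPa·L = 2180 J.
ΔU = nCvΔT = 1.26×12.5×(804−596) = 3270 J.
Q = ΔU + W = nCpΔT = 5450 J.
Net over both steps: W = -10600 J, Q = -7290 J, ΔU = 3270 J.

-10600 J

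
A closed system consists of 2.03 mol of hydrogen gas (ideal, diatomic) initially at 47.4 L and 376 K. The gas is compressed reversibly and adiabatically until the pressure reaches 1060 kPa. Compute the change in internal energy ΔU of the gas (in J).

12800 J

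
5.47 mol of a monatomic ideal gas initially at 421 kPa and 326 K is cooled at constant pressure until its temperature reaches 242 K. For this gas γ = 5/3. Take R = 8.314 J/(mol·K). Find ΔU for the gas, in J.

-5730 J

V₁ = nRT₁/P₁ = 5.47×8.314×326/421 = 35.2 L.
Isobaric: P stays 421 kPa; V/T = const ⇒ T₂ = 242 K, V₂ = 26.1 L.
For an ideal gas ΔU = nCvΔT with Cv = (3/2)R = 12.5 J/(mol·K).
ΔU = 5.47×12.5×(242−326) = -5730 J.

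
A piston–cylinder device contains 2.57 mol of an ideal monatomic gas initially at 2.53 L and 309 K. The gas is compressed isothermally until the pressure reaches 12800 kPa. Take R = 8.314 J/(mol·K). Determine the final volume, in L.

0.516 L

P₁ = nRT₁/V₁ = 2.57×8.314×309/2.53 = 2610 kPa.
Isothermal: T stays 309 K; PV = const ⇒ V₂ = 0.516 L, P₂ = 12800 kPa.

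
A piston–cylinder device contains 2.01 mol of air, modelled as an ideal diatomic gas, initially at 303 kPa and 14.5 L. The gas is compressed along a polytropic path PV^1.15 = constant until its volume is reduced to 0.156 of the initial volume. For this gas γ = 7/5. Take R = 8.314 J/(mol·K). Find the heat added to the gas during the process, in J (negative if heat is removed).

-5880 J

T₁ = P₁V₁/(nR) = 303×14.5/(2.01×8.314) = 263 K.
Polytropic n=1.15: T₂ = T₁(V₁/V₂)^(n−1) = 263×(6.41)^0.15 = 347 K; P₂ = P₁(V₁/V₂)^n = 2570 kPa.
W = (P₁V₁−P₂V₂)/(n−1) = (303×14.5−2570×2.26)/0.15 = -9410 J.
ΔU = nCvΔT = 2.01×20.8×(347−263) = 3530 J.
Q = ΔU + W = -5880 J.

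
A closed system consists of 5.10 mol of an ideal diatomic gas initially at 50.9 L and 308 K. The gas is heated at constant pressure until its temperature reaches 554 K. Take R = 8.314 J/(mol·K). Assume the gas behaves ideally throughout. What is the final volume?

P₁ = nRT₁/V₁ = 5.10×8.314×308/50.9 = 257 kPa.
Isobaric: P stays 257 kPa; V/T = const ⇒ T₂ = 554 K, V₂ = 91.6 L.

91.6 L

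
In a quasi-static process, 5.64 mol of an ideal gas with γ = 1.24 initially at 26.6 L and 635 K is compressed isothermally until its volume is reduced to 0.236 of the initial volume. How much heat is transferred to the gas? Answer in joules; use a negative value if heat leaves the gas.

P₁ = nRT₁/V₁ = 5.64×8.314×635/26.6 = 1120 kPa.
Isothermal: T stays 635 K; PV = const ⇒ V₂ = 6.28 L, P₂ = 4740 kPa.
ΔU = 0 (ideal gas, T constant).
W = nRT ln(V₂/V₁) = 5.64×8.314×635×ln(0.236) = -43000 J.
Q = ΔU + W = -43000 J.

-43000 J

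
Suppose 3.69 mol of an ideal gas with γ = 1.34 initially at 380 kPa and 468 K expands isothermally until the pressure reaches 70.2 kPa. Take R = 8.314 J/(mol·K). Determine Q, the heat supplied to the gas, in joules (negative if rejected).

24200 J

V₁ = nRT₁/P₁ = 3.69×8.314×468/380 = 37.8 L.
Isothermal: T stays 468 K; PV = const ⇒ V₂ = 205 L, P₂ = 70.2 kPa.
ΔU = 0 (ideal gas, T constant).
W = nRT ln(V₂/V₁) = 3.69×8.314×468×ln(5.41) = 24200 J.
Q = ΔU + W = 24200 J.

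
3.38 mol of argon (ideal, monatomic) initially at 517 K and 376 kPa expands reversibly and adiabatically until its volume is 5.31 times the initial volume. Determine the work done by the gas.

14600 J

V₁ = nRT₁/P₁ = 3.38×8.314×517/376 = 38.6 L.
Adiabatic: TV^(γ−1) = const ⇒ T₂ = 517×(0.188)^0.667 = 170 K; PV^γ = const ⇒ P₂ = 23.3 kPa.
ΔU = nCvΔT = 3.38×12.5×(170−517) = -14600 J.
Q = 0 for an adiabatic process, so W = −ΔU = 14600 J.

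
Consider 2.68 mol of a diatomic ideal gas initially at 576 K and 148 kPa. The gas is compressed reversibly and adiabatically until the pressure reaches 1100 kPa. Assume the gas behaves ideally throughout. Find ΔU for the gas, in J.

24800 J

V₁ = nRT₁/P₁ = 2.68×8.314×576/148 = 86.7 L.
Adiabatic: T₂/T₁ = (P₂/P₁)^((γ−1)/γ) ⇒ T₂ = 576×(7.43)^0.286 = 1020 K; V₂ = 20.7 L.
For an ideal gas ΔU = nCvΔT with Cv = (5/2)R = 20.8 J/(mol·K).
ΔU = 2.68×20.8×(1020−576) = 24800 J.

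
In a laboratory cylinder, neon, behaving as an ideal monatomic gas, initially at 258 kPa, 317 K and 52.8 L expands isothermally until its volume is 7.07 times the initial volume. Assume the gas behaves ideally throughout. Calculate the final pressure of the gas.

36.5 kPa

Isothermal: T stays 317 K; PV = const ⇒ V₂ = 373 L, P₂ = 36.5 kPa.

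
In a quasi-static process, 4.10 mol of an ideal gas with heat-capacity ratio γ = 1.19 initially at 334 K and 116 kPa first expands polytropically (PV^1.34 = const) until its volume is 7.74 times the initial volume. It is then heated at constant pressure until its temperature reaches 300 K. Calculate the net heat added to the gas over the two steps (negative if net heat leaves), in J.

15200 J

V₁ = nRT₁/P₁ = 4.10×8.314×334/116 = 98.1 L.
Step 1 — Polytropic n=1.34: T₂ = T₁(V₁/V₂)^(n−1) = 334×(0.129)^0.34 = 167 K; P₂ = P₁(V₁/V₂)^n = 7.47 kPa.
W = (P₁V₁−P₂V₂)/(n−1) = (116×98.1−7.47×760)/0.34 = 16800 J.
ΔU = nCvΔT = 4.10×43.8×(167−334) = -30000 J.
Q = ΔU + W = -13300 J.
State after step 1: P = 7.47 kPa, V = 760 L, T = 167 K.
Step 2 — Isobaric: P stays 7.47 kPa; V/T = const ⇒ T₂ = 300 K, V₂ = 1370 L.
W = PΔV = 7.47×(1370−760) kPa·L = 4550 J.
ΔU = nCvΔT = 4.10×43.8×(300−167) = 23900 J.
Q = ΔU + W = nCpΔT = 28500 J.
Net over both steps: W = 21300 J, Q = 15200 J, ΔU = -6100 J.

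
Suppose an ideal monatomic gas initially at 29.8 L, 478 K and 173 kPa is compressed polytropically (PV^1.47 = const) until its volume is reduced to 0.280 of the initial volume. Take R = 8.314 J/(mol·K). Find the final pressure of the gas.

1120 kPa

Polytropic n=1.47: T₂ = T₁(V₁/V₂)^(n−1) = 478×(3.57)^0.47 = 869 K; P₂ = P₁(V₁/V₂)^n = 1120 kPa.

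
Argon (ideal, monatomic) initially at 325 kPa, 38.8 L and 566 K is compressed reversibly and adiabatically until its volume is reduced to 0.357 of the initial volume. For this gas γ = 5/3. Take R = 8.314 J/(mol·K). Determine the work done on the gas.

n = P₁V₁/(RT₁) = 325×38.8/(8.314×566) = 2.68 mol.
Adiabatic: TV^(γ−1) = const ⇒ T₂ = 566×(2.80)^0.667 = 1120 K; PV^γ = const ⇒ P₂ = 1810 kPa.
ΔU = nCvΔT = 2.68×12.5×(1120−566) = 18700 J.
Q = 0 for an adiabatic process, so W = −ΔU = -18700 J.
Work done on the gas = −W_by = 18700 J.

18700 J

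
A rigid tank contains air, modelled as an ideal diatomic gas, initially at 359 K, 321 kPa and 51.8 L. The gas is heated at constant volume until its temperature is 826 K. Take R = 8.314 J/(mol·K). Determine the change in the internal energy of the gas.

54100 J

n = P₁V₁/(RT₁) = 321×51.8/(8.314×359) = 5.57 mol.
Isochoric: V stays 51.8 L; P/T = const ⇒ T₂ = 826 K, P₂ = 739 kPa.
For an ideal gas ΔU = nCvΔT with Cv = (5/2)R = 20.8 J/(mol·K).
ΔU = 5.57×20.8×(826−359) = 54100 J.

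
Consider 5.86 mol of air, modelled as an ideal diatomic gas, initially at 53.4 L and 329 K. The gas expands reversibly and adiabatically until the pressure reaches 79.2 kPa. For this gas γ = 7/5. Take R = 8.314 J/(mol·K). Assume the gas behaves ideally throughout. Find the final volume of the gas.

P₁ = nRT₁/V₁ = 5.86×8.314×329/53.4 = 300 kPa.
Adiabatic: T₂/T₁ = (P₂/P₁)^((γ−1)/γ) ⇒ T₂ = 329×(0.264)^0.286 = 225 K; V₂ = 138 L.

138 L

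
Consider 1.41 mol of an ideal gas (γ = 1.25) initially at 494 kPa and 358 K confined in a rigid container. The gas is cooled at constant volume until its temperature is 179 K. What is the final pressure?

247 kPa

V₁ = nRT₁/P₁ = 1.41×8.314×358/494 = 8.50 L.
Isochoric: V stays 8.50 L; P/T = const ⇒ T₂ = 179 K, P₂ = 247 kPa.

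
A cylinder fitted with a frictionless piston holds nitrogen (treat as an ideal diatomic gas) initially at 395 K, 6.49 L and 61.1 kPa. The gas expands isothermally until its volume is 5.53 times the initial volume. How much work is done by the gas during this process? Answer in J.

678 J

n = P₁V₁/(RT₁) = 61.1×6.49/(8.314×395) = 0.121 mol.
Isothermal: T stays 395 K; PV = const ⇒ V₂ = 35.9 L, P₂ = 11.0 kPa.
W = nRT ln(V₂/V₁) = 0.121×8.314×395×ln(5.53) = 678 J.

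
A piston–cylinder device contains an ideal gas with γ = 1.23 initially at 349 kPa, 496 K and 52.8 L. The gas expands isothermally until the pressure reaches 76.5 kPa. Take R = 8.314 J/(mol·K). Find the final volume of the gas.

241 L

Isothermal: T stays 496 K; PV = const ⇒ V₂ = 241 L, P₂ = 76.5 kPa.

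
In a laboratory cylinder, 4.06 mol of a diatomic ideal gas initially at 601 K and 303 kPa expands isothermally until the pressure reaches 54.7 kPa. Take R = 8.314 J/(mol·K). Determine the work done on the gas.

V₁ = nRT₁/P₁ = 4.06×8.314×601/303 = 67.0 L.
Isothermal: T stays 601 K; PV = const ⇒ V₂ = 371 L, P₂ = 54.7 kPa.
W = nRT ln(V₂/V₁) = 4.06×8.314×601×ln(5.54) = 34700 J.
Work done on the gas = −W_by = -34700 J.

-34700 J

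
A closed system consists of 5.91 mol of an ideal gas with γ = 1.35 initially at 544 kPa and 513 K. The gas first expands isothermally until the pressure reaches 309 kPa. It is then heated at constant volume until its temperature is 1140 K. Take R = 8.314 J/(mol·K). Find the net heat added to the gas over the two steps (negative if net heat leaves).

102000 J

V₁ = nRT₁/P₁ = 5.91×8.314×513/544 = 46.3 L.
Step 1 — Isothermal: T stays 513 K; PV = const ⇒ V₂ = 81.6 L, P₂ = 309 kPa.
ΔU = 0 (ideal gas, T constant).
W = nRT ln(V₂/V₁) = 5.91×8.314×513×ln(1.76) = 14300 J.
Q = ΔU + W = 14300 J.
State after step 1: P = 309 kPa, V = 81.6 L, T = 513 K.
Step 2 — Isochoric: V stays 81.6 L; P/T = const ⇒ T₂ = 1140 K, P₂ = 687 kPa.
W = 0 (no volume change).
ΔU = nCvΔT = 5.91×23.8×(1140−513) = 88000 J.
Q = ΔU = 88000 J.
Net over both steps: W = 14300 J, Q = 102000 J, ΔU = 88000 J.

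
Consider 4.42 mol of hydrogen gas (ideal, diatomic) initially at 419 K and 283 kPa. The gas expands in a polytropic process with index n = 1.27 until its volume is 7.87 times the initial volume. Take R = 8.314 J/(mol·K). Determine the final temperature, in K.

240 K

V₁ = nRT₁/P₁ = 4.42×8.314×419/283 = 54.4 L.
Polytropic n=1.27: T₂ = T₁(V₁/V₂)^(n−1) = 419×(0.127)^0.27 = 240 K; P₂ = P₁(V₁/V₂)^n = 20.6 kPa.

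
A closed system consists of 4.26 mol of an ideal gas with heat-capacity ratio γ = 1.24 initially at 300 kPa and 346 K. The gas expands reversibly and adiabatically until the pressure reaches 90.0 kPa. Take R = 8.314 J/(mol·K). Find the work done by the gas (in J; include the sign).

10600 J

V₁ = nRT₁/P₁ = 4.26×8.314×346/300 = 40.8 L.
Adiabatic: T₂/T₁ = (P₂/P₁)^((γ−1)/γ) ⇒ T₂ = 346×(0.300)^0.194 = 274 K; V₂ = 108 L.
ΔU = nCvΔT = 4.26×34.6×(274−346) = -10600 J.
Q = 0 for an adiabatic process, so W = −ΔU = 10600 J.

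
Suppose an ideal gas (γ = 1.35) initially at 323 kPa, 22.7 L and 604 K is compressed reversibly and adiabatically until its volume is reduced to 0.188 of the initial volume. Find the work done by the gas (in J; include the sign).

n = P₁V₁/(RT₁) = 323×22.7/(8.314×604) = 1.46 mol.
Adiabatic: TV^(γ−1) = const ⇒ T₂ = 604×(5.32)^0.350 = 1080 K; PV^γ = const ⇒ P₂ = 3080 kPa.
ΔU = nCvΔT = 1.46×23.8×(1080−604) = 16700 J.
Q = 0 for an adiabatic process, so W = −ΔU = -16700 J.

-16700 J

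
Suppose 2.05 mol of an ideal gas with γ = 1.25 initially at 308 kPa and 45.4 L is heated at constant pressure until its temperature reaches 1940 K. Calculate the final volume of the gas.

T₁ = P₁V₁/(nR) = 308×45.4/(2.05×8.314) = 820 K.
Isobaric: P stays 308 kPa; V/T = const ⇒ T₂ = 1940 K, V₂ = 107 L.

107 L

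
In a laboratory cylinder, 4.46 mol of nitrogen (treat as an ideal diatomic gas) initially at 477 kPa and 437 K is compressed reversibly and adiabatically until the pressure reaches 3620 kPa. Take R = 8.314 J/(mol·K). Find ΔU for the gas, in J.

31800 J

V₁ = nRT₁/P₁ = 4.46×8.314×437/477 = 34.0 L.
Adiabatic: T₂/T₁ = (P₂/P₁)^((γ−1)/γ) ⇒ T₂ = 437×(7.59)^0.286 = 780 K; V₂ = 7.99 L.
For an ideal gas ΔU = nCvΔT with Cv = (5/2)R = 20.8 J/(mol·K).
ΔU = 4.46×20.8×(780−437) = 31800 J.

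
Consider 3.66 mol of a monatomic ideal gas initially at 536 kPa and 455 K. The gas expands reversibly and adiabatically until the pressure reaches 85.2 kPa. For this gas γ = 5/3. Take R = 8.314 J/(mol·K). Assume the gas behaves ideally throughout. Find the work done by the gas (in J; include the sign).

V₁ = nRT₁/P₁ = 3.66×8.314×455/536 = 25.8 L.
Adiabatic: T₂/T₁ = (P₂/P₁)^((γ−1)/γ) ⇒ T₂ = 455×(0.159)^0.400 = 218 K; V₂ = 77.9 L.
ΔU = nCvΔT = 3.66×12.5×(218−455) = -10800 J.
Q = 0 for an adiabatic process, so W = −ΔU = 10800 J.

10800 J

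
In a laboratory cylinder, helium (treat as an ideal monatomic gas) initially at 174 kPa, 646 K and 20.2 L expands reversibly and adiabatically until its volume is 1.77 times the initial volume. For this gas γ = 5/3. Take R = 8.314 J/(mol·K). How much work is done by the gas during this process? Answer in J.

1670 J

n = P₁V₁/(RT₁) = 174×20.2/(8.314×646) = 0.654 mol.
Adiabatic: TV^(γ−1) = const ⇒ T₂ = 646×(0.565)^0.667 = 441 K; PV^γ = const ⇒ P₂ = 67.2 kPa.
ΔU = nCvΔT = 0.654×12.5×(441−646) = -1670 J.
Q = 0 for an adiabatic process, so W = −ΔU = 1670 J.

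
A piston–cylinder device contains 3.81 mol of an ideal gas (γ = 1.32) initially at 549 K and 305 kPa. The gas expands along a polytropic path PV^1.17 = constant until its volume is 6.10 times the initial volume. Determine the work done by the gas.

V₁ = nRT₁/P₁ = 3.81×8.314×549/305 = 57.0 L.
Polytropic n=1.17: T₂ = T₁(V₁/V₂)^(n−1) = 549×(0.164)^0.17 = 404 K; P₂ = P₁(V₁/V₂)^n = 36.8 kPa.
W = (P₁V₁−P₂V₂)/(n−1) = (305×57.0−36.8×348)/0.17 = 27100 J.

27100 J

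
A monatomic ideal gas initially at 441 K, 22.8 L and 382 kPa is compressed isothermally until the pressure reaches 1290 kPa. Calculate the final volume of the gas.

6.75 L

Isothermal: T stays 441 K; PV = const ⇒ V₂ = 6.75 L, P₂ = 1290 kPa.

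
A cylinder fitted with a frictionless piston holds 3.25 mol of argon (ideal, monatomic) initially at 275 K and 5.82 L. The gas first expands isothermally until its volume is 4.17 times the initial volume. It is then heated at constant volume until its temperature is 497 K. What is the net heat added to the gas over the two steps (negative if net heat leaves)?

19600 J

P₁ = nRT₁/V₁ = 3.25×8.314×275/5.82 = 1280 kPa.
Step 1 — Isothermal: T stays 275 K; PV = const ⇒ V₂ = 24.3 L, P₂ = 306 kPa.
ΔU = 0 (ideal gas, T constant).
W = nRT ln(V₂/V₁) = 3.25×8.314×275×ln(4.17) = 10600 J.
Q = ΔU + W = 10600 J.
State after step 1: P = 306 kPa, V = 24.3 L, T = 275 K.
Step 2 — Isochoric: V stays 24.3 L; P/T = const ⇒ T₂ = 497 K, P₂ = 553 kPa.
W = 0 (no volume change).
ΔU = nCvΔT = 3.25×12.5×(497−275) = 9000 J.
Q = ΔU = 9000 J.
Net over both steps: W = 10600 J, Q = 19600 J, ΔU = 9000 J.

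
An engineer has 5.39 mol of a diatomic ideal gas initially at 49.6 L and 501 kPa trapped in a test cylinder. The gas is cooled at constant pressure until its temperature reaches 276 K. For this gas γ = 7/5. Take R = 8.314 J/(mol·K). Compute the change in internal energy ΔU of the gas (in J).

T₁ = P₁V₁/(nR) = 501×49.6/(5.39×8.314) = 555 K.
Isobaric: P stays 501 kPa; V/T = const ⇒ T₂ = 276 K, V₂ = 24.7 L.
For an ideal gas ΔU = nCvΔT with Cv = (5/2)R = 20.8 J/(mol·K).
ΔU = 5.39×20.8×(276−555) = -31200 J.

-31200 J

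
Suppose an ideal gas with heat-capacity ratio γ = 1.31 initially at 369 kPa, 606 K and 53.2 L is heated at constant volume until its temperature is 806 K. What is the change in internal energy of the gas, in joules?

20900 J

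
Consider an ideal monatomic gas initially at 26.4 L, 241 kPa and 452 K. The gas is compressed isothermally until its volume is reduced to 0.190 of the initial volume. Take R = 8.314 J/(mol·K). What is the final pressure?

Isothermal: T stays 452 K; PV = const ⇒ V₂ = 5.02 L, P₂ = 1270 kPa.

1270 kPa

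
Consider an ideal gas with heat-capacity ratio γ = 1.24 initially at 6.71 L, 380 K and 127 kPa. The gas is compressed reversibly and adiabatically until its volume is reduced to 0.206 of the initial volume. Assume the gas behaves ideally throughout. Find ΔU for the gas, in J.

1640 J

n = P₁V₁/(RT₁) = 127×6.71/(8.314×380) = 0.270 mol.
Adiabatic: TV^(γ−1) = const ⇒ T₂ = 380×(4.85)^0.240 = 555 K; PV^γ = const ⇒ P₂ = 901 kPa.
For an ideal gas ΔU = nCvΔT with Cv = R/(γ−1) = 34.6 J/(mol·K).
ΔU = 0.270×34.6×(555−380) = 1640 J.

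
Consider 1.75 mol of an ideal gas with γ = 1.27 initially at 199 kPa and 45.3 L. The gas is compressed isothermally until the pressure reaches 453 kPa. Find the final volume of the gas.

T₁ = P₁V₁/(nR) = 199×45.3/(1.75×8.314) = 620 K.
Isothermal: T stays 620 K; PV = const ⇒ V₂ = 19.9 L, P₂ = 453 kPa.

19.9 L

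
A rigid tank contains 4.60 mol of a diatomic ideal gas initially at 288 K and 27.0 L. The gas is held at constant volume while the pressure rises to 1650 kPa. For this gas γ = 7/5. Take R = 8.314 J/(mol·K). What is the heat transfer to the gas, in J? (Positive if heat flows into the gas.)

83800 J

P₁ = nRT₁/V₁ = 4.60×8.314×288/27.0 = 408 kPa.
Isochoric: V stays 27.0 L; P/T = const ⇒ T₂ = 1160 K, P₂ = 1650 kPa.
W = 0 (no volume change).
ΔU = nCvΔT = 4.60×20.8×(1160−288) = 83800 J.
Q = ΔU = 83800 J.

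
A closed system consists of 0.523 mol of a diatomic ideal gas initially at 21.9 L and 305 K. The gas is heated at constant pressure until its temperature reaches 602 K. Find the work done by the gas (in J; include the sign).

P₁ = nRT₁/V₁ = 0.523×8.314×305/21.9 = 60.6 kPa.
Isobaric: P stays 60.6 kPa; V/T = const ⇒ T₂ = 602 K, V₂ = 43.2 L.
W = PΔV = 60.6×(43.2−21.9) kPa·L = 1290 J.

1290 J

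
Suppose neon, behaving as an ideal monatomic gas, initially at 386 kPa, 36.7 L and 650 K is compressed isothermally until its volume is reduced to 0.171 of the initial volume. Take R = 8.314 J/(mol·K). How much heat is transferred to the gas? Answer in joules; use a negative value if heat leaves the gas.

-25000 J

n = P₁V₁/(RT₁) = 386×36.7/(8.314×650) = 2.62 mol.
Isothermal: T stays 650 K; PV = const ⇒ V₂ = 6.28 L, P₂ = 2260 kPa.
ΔU = 0 (ideal gas, T constant).
W = nRT ln(V₂/V₁) = 2.62×8.314×650×ln(0.171) = -25000 J.
Q = ΔU + W = -25000 J.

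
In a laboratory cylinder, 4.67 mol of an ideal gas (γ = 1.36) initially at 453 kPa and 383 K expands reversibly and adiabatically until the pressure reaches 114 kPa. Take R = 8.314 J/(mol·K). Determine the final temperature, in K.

266 K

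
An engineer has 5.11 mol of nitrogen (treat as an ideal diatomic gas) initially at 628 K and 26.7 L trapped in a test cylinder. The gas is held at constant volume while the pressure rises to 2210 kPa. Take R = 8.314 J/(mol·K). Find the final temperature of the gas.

1390 K

P₁ = nRT₁/V₁ = 5.11×8.314×628/26.7 = 999 kPa.
Isochoric: V stays 26.7 L; P/T = const ⇒ T₂ = 1390 K, P₂ = 2210 kPa.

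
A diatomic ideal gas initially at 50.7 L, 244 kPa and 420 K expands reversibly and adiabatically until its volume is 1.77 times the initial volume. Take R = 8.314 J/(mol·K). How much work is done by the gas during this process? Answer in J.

6310 J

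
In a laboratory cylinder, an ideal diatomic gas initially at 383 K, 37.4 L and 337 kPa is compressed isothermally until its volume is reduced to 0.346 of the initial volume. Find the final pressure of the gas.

Isothermal: T stays 383 K; PV = const ⇒ V₂ = 12.9 L, P₂ = 974 kPa.

974 kPa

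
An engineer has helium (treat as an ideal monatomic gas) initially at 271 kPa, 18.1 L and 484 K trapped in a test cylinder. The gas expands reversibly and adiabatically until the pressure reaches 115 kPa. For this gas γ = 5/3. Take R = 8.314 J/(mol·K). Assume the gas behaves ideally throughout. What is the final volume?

Adiabatic: T₂/T₁ = (P₂/P₁)^((γ−1)/γ) ⇒ T₂ = 484×(0.424)^0.400 = 344 K; V₂ = 30.3 L.

30.3 L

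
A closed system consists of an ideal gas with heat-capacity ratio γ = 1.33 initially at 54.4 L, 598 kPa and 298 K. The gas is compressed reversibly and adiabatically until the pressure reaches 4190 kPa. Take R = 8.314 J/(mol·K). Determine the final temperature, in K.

483 K

Adiabatic: T₂/T₁ = (P₂/P₁)^((γ−1)/γ) ⇒ T₂ = 298×(7.01)^0.248 = 483 K; V₂ = 12.6 L.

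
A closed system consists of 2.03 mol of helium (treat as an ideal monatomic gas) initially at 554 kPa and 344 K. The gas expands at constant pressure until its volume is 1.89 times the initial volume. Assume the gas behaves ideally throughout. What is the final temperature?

650 K

V₁ = nRT₁/P₁ = 2.03×8.314×344/554 = 10.5 L.
Isobaric: P stays 554 kPa; V/T = const ⇒ T₂ = 650 K, V₂ = 19.8 L.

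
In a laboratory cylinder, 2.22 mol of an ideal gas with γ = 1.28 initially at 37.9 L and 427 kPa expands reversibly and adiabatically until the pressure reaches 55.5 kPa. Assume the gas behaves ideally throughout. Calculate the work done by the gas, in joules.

20800 J

T₁ = P₁V₁/(nR) = 427×37.9/(2.22×8.314) = 877 K.
Adiabatic: T₂/T₁ = (P₂/P₁)^((γ−1)/γ) ⇒ T₂ = 877×(0.130)^0.219 = 561 K; V₂ = 187 L.
ΔU = nCvΔT = 2.22×29.7×(561−877) = -20800 J.
Q = 0 for an adiabatic process, so W = −ΔU = 20800 J.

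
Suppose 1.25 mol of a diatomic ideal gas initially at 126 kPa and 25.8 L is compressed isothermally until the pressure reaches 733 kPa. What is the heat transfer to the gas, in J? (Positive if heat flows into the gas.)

T₁ = P₁V₁/(nR) = 126×25.8/(1.25×8.314) = 313 K.
Isothermal: T stays 313 K; PV = const ⇒ V₂ = 4.43 L, P₂ = 733 kPa.
ΔU = 0 (ideal gas, T constant).
W = nRT ln(V₂/V₁) = 1.25×8.314×313×ln(0.172) = -5720 J.
Q = ΔU + W = -5720 J.

-5720 J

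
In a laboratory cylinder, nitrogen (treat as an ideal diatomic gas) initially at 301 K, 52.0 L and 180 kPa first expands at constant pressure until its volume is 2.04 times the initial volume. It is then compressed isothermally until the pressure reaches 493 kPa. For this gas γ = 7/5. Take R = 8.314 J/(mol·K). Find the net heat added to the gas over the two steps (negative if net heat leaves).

14800 J

n = P₁V₁/(RT₁) = 180×52.0/(8.314×301) = 3.74 mol.
Step 1 — Isobaric: P stays 180 kPa; V/T = const ⇒ T₂ = 614 K, V₂ = 106 L.
W = PΔV = 180×(106−52.0) kPa·L = 9730 J.
ΔU = nCvΔT = 3.74×20.8×(614−301) = 24300 J.
Q = ΔU + W = nCpΔT = 34100 J.
State after step 1: P = 180 kPa, V = 106 L, T = 614 K.
Step 2 — Isothermal: T stays 614 K; PV = const ⇒ V₂ = 38.7 L, P₂ = 493 kPa.
ΔU = 0 (ideal gas, T constant).
W = nRT ln(V₂/V₁) = 3.74×8.314×614×ln(0.365) = -19200 J.
Q = ΔU + W = -19200 J.
Net over both steps: W = -9500 J, Q = 14800 J, ΔU = 24300 J.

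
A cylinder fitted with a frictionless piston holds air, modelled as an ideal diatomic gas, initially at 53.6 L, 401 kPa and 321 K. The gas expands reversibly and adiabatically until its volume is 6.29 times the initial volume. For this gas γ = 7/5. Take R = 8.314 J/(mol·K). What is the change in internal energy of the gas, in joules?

-28000 J

n = P₁V₁/(RT₁) = 401×53.6/(8.314×321) = 8.05 mol.
Adiabatic: TV^(γ−1) = const ⇒ T₂ = 321×(0.159)^0.400 = 154 K; PV^γ = const ⇒ P₂ = 30.6 kPa.
For an ideal gas ΔU = nCvΔT with Cv = (5/2)R = 20.8 J/(mol·K).
ΔU = 8.05×20.8×(154−321) = -28000 J.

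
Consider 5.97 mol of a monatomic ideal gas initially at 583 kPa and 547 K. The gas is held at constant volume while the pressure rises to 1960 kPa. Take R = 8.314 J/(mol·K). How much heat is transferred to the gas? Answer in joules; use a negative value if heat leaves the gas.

V₁ = nRT₁/P₁ = 5.97×8.314×547/583 = 46.6 L.
Isochoric: V stays 46.6 L; P/T = const ⇒ T₂ = 1840 K, P₂ = 1960 kPa.
W = 0 (no volume change).
ΔU = nCvΔT = 5.97×12.5×(1840−547) = 96200 J.
Q = ΔU = 96200 J.

96200 J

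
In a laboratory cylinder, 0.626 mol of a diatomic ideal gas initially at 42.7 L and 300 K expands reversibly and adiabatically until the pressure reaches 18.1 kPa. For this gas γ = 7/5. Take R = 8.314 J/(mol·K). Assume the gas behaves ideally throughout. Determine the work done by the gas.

710 J

P₁ = nRT₁/V₁ = 0.626×8.314×300/42.7 = 36.6 kPa.
Adiabatic: T₂/T₁ = (P₂/P₁)^((γ−1)/γ) ⇒ T₂ = 300×(0.495)^0.286 = 245 K; V₂ = 70.6 L.
ΔU = nCvΔT = 0.626×20.8×(245−300) = -710 J.
Q = 0 for an adiabatic process, so W = −ΔU = 710 J.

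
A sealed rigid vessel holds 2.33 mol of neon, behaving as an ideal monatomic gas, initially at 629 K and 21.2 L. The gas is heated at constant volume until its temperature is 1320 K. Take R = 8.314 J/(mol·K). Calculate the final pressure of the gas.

P₁ = nRT₁/V₁ = 2.33×8.314×629/21.2 = 575 kPa.
Isochoric: V stays 21.2 L; P/T = const ⇒ T₂ = 1320 K, P₂ = 1210 kPa.

1210 kPa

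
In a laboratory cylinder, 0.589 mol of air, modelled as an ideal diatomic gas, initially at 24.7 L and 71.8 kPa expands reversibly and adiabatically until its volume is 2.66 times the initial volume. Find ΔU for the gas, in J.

-1440 J

T₁ = P₁V₁/(nR) = 71.8×24.7/(0.589×8.314) = 362 K.
Adiabatic: TV^(γ−1) = const ⇒ T₂ = 362×(0.376)^0.400 = 245 K; PV^γ = const ⇒ P₂ = 18.3 kPa.
For an ideal gas ΔU = nCvΔT with Cv = (5/2)R = 20.8 J/(mol·K).
ΔU = 0.589×20.8×(245−362) = -1440 J.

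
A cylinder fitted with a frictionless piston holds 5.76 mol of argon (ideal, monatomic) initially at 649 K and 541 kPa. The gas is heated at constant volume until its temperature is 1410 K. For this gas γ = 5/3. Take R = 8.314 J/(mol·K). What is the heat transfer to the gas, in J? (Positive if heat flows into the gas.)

V₁ = nRT₁/P₁ = 5.76×8.314×649/541 = 57.4 L.
Isochoric: V stays 57.4 L; P/T = const ⇒ T₂ = 1410 K, P₂ = 1180 kPa.
W = 0 (no volume change).
ΔU = nCvΔT = 5.76×12.5×(1410−649) = 54700 J.
Q = ΔU = 54700 J.

54700 J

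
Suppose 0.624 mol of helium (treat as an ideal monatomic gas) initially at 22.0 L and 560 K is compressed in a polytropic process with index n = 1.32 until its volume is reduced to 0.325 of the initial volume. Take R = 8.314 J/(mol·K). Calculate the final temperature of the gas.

802 K

P₁ = nRT₁/V₁ = 0.624×8.314×560/22.0 = 132 kPa.
Polytropic n=1.32: T₂ = T₁(V₁/V₂)^(n−1) = 560×(3.08)^0.32 = 802 K; P₂ = P₁(V₁/V₂)^n = 582 kPa.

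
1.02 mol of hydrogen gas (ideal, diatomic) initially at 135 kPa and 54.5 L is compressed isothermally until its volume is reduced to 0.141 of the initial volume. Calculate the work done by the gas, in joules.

-14400 J

T₁ = P₁V₁/(nR) = 135×54.5/(1.02×8.314) = 868 K.
Isothermal: T stays 868 K; PV = const ⇒ V₂ = 7.68 L, P₂ = 957 kPa.
W = nRT ln(V₂/V₁) = 1.02×8.314×868×ln(0.141) = -14400 J.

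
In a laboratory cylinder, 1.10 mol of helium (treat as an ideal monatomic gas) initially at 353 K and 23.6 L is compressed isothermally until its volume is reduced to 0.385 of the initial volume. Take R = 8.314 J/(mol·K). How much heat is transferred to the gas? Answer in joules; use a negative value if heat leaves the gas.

P₁ = nRT₁/V₁ = 1.10×8.314×353/23.6 = 137 kPa.
Isothermal: T stays 353 K; PV = const ⇒ V₂ = 9.09 L, P₂ = 355 kPa.
ΔU = 0 (ideal gas, T constant).
W = nRT ln(V₂/V₁) = 1.10×8.314×353×ln(0.385) = -3080 J.
Q = ΔU + W = -3080 J.

-3080 J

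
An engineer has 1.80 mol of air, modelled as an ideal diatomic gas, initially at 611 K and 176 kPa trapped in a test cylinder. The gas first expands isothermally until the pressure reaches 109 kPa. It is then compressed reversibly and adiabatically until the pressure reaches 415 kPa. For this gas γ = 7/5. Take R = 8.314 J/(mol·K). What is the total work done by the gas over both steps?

-6250 J

V₁ = nRT₁/P₁ = 1.80×8.314×611/176 = 52.0 L.
Step 1 — Isothermal: T stays 611 K; PV = const ⇒ V₂ = 83.9 L, P₂ = 109 kPa.
ΔU = 0 (ideal gas, T constant).
W = nRT ln(V₂/V₁) = 1.80×8.314×611×ln(1.61) = 4380 J.
Q = ΔU + W = 4380 J.
State after step 1: P = 109 kPa, V = 83.9 L, T = 611 K.
Step 2 — Adiabatic: T₂/T₁ = (P₂/P₁)^((γ−1)/γ) ⇒ T₂ = 611×(3.81)^0.286 = 895 K; V₂ = 32.3 L.
ΔU = nCvΔT = 1.80×20.8×(895−611) = 10600 J.
Q = 0 for an adiabatic process, so W = −ΔU = -10600 J.
Net over both steps: W = -6250 J, Q = 4380 J, ΔU = 10600 J.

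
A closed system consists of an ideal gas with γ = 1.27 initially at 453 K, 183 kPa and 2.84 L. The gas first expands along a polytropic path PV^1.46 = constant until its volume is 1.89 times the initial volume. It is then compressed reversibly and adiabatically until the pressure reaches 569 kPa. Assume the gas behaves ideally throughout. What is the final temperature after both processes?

n = P₁V₁/(RT₁) = 183×2.84/(8.314×453) = 0.138 mol.
Step 1 — Polytropic n=1.46: T₂ = T₁(V₁/V₂)^(n−1) = 453×(0.529)^0.46 = 338 K; P₂ = P₁(V₁/V₂)^n = 72.2 kPa.
W = (P₁V₁−P₂V₂)/(n−1) = (183×2.84−72.2×5.37)/0.46 = 287 J.
ΔU = nCvΔT = 0.138×30.8×(338−453) = -489 J.
Q = ΔU + W = -202 J.
State after step 1: P = 72.2 kPa, V = 5.37 L, T = 338 K.
Step 2 — Adiabatic: T₂/T₁ = (P₂/P₁)^((γ−1)/γ) ⇒ T₂ = 338×(7.88)^0.213 = 524 K; V₂ = 1.06 L.
ΔU = nCvΔT = 0.138×30.8×(524−338) = 791 J.
Q = 0 for an adiabatic process, so W = −ΔU = -791 J.
Net over both steps: W = -504 J, Q = -202 J, ΔU = 302 J.

524 K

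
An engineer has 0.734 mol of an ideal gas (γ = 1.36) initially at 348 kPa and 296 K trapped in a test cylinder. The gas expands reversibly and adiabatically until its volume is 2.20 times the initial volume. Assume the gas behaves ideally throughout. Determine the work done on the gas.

-1240 J

V₁ = nRT₁/P₁ = 0.734×8.314×296/348 = 5.19 L.
Adiabatic: TV^(γ−1) = const ⇒ T₂ = 296×(0.455)^0.360 = 223 K; PV^γ = const ⇒ P₂ = 119 kPa.
ΔU = nCvΔT = 0.734×23.1×(223−296) = -1240 J.
Q = 0 for an adiabatic process, so W = −ΔU = 1240 J.
Work done on the gas = −W_by = -1240 J.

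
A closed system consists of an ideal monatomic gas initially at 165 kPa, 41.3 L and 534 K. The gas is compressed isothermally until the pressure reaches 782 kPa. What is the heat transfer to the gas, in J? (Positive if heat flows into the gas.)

n = P₁V₁/(RT₁) = 165×41.3/(8.314×534) = 1.53 mol.
Isothermal: T stays 534 K; PV = const ⇒ V₂ = 8.71 L, P₂ = 782 kPa.
ΔU = 0 (ideal gas, T constant).
W = nRT ln(V₂/V₁) = 1.53×8.314×534×ln(0.211) = -10600 J.
Q = ΔU + W = -10600 J.

-10600 J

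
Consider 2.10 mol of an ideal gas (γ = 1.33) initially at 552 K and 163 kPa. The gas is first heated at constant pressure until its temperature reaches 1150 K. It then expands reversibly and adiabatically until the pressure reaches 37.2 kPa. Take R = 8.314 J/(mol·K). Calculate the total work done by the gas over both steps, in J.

29100 J

V₁ = nRT₁/P₁ = 2.10×8.314×552/163 = 59.1 L.
Step 1 — Isobaric: P stays 163 kPa; V/T = const ⇒ T₂ = 1150 K, V₂ = 123 L.
W = PΔV = 163×(123−59.1) kPa·L = 10400 J.
ΔU = nCvΔT = 2.10×25.2×(1150−552) = 31600 J.
Q = ΔU + W = nCpΔT = 42100 J.
State after step 1: P = 163 kPa, V = 123 L, T = 1150 K.
Step 2 — Adiabatic: T₂/T₁ = (P₂/P₁)^((γ−1)/γ) ⇒ T₂ = 1150×(0.228)^0.248 = 797 K; V₂ = 374 L.
ΔU = nCvΔT = 2.10×25.2×(797−1150) = -18700 J.
Q = 0 for an adiabatic process, so W = −ΔU = 18700 J.
Net over both steps: W = 29100 J, Q = 42100 J, ΔU = 13000 J.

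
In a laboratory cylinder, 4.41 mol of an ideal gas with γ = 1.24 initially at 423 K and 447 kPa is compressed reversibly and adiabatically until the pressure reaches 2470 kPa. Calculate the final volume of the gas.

V₁ = nRT₁/P₁ = 4.41×8.314×423/447 = 34.7 L.
Adiabatic: T₂/T₁ = (P₂/P₁)^((γ−1)/γ) ⇒ T₂ = 423×(5.53)^0.194 = 589 K; V₂ = 8.74 L.

8.74 L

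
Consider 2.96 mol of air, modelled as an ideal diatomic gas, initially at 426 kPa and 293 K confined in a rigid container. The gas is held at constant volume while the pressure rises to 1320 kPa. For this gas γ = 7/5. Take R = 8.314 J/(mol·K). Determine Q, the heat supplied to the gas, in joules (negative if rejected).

37800 J

V₁ = nRT₁/P₁ = 2.96×8.314×293/426 = 16.9 L.
Isochoric: V stays 16.9 L; P/T = const ⇒ T₂ = 908 K, P₂ = 1320 kPa.
W = 0 (no volume change).
ΔU = nCvΔT = 2.96×20.8×(908−293) = 37800 J.
Q = ΔU = 37800 J.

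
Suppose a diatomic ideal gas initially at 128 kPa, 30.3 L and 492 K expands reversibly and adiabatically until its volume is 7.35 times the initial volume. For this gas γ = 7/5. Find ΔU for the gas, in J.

n = P₁V₁/(RT₁) = 128×30.3/(8.314×492) = 0.948 mol.
Adiabatic: TV^(γ−1) = const ⇒ T₂ = 492×(0.136)^0.400 = 222 K; PV^γ = const ⇒ P₂ = 7.84 kPa.
For an ideal gas ΔU = nCvΔT with Cv = (5/2)R = 20.8 J/(mol·K).
ΔU = 0.948×20.8×(222−492) = -5330 J.

-5330 J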